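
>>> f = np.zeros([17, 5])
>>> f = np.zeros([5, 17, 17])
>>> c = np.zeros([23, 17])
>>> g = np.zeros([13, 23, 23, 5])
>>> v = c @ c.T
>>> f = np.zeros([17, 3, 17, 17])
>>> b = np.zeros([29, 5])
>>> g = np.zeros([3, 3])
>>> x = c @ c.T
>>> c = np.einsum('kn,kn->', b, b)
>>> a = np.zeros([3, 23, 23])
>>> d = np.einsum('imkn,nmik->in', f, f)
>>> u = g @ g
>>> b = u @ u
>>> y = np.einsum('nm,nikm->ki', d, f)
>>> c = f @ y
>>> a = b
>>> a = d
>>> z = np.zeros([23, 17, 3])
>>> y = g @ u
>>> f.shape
(17, 3, 17, 17)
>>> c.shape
(17, 3, 17, 3)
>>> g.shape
(3, 3)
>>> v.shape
(23, 23)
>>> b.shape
(3, 3)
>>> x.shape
(23, 23)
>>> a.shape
(17, 17)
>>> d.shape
(17, 17)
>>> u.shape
(3, 3)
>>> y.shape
(3, 3)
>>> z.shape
(23, 17, 3)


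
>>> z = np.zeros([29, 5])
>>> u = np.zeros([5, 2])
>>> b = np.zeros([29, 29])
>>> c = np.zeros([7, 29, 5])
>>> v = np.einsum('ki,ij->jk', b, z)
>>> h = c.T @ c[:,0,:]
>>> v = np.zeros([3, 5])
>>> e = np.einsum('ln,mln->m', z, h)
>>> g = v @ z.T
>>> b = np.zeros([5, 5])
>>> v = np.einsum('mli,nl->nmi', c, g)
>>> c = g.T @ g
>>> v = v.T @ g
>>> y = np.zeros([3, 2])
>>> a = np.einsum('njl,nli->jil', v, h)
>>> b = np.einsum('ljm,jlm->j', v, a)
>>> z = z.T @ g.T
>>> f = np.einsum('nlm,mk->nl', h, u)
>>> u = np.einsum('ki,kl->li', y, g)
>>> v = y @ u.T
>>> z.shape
(5, 3)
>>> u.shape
(29, 2)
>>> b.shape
(7,)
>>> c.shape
(29, 29)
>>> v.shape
(3, 29)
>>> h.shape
(5, 29, 5)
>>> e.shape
(5,)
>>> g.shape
(3, 29)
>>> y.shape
(3, 2)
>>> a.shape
(7, 5, 29)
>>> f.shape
(5, 29)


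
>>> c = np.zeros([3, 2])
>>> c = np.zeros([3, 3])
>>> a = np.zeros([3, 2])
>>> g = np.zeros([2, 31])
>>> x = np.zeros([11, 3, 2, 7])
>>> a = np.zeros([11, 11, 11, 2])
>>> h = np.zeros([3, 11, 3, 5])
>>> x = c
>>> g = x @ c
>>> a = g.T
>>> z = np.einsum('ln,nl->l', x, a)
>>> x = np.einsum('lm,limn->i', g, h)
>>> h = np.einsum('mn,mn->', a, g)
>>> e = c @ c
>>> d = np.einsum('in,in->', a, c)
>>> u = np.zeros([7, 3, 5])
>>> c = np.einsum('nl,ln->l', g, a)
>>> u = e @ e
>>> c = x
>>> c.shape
(11,)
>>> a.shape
(3, 3)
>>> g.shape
(3, 3)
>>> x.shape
(11,)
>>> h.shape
()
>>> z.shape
(3,)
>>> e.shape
(3, 3)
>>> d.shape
()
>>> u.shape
(3, 3)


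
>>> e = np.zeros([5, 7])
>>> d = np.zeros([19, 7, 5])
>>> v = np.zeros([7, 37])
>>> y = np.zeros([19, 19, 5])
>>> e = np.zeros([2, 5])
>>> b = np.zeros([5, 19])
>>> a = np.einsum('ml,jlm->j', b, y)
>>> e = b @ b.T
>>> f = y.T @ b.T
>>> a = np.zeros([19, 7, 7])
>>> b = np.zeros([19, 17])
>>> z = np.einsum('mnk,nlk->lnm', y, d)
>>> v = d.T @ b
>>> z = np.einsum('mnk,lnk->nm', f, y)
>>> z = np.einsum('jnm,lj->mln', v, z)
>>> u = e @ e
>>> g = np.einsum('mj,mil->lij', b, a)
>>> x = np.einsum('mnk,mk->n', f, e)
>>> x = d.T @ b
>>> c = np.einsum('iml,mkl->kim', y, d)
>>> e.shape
(5, 5)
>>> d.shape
(19, 7, 5)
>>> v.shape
(5, 7, 17)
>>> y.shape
(19, 19, 5)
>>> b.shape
(19, 17)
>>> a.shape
(19, 7, 7)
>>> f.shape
(5, 19, 5)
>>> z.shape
(17, 19, 7)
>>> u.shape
(5, 5)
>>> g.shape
(7, 7, 17)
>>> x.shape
(5, 7, 17)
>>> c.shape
(7, 19, 19)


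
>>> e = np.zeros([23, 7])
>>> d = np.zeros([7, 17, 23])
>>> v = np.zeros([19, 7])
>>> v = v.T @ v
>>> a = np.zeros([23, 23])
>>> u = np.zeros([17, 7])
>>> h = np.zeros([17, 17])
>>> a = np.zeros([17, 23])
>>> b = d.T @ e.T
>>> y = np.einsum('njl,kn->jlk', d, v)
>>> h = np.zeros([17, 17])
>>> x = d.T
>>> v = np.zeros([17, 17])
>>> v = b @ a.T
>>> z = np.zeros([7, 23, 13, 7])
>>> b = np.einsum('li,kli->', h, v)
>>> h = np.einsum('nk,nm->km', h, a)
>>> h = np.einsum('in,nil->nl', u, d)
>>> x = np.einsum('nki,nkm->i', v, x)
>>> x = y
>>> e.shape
(23, 7)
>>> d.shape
(7, 17, 23)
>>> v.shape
(23, 17, 17)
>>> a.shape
(17, 23)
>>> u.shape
(17, 7)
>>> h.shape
(7, 23)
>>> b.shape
()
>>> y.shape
(17, 23, 7)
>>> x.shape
(17, 23, 7)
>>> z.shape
(7, 23, 13, 7)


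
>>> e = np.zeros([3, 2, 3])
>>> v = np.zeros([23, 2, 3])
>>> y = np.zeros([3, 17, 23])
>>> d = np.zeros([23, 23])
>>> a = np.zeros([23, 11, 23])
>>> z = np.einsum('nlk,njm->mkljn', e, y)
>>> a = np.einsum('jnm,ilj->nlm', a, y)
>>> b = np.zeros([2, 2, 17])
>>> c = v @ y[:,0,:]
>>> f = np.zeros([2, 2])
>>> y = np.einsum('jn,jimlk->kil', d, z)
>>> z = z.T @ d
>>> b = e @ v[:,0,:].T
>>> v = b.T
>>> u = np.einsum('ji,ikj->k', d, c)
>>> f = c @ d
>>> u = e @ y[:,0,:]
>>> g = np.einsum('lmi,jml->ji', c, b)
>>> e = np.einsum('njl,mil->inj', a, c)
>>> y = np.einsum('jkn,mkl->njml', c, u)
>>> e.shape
(2, 11, 17)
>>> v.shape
(23, 2, 3)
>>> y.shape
(23, 23, 3, 17)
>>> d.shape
(23, 23)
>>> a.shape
(11, 17, 23)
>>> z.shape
(3, 17, 2, 3, 23)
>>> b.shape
(3, 2, 23)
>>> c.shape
(23, 2, 23)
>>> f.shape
(23, 2, 23)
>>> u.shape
(3, 2, 17)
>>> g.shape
(3, 23)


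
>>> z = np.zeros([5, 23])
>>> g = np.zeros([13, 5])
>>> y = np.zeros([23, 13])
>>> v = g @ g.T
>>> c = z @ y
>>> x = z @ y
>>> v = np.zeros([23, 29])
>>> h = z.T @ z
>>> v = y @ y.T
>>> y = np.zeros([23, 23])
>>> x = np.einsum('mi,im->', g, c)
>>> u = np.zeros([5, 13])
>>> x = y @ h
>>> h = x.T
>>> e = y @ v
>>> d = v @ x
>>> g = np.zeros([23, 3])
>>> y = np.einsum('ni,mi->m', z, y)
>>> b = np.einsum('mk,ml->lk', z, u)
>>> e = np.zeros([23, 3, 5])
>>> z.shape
(5, 23)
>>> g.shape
(23, 3)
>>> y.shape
(23,)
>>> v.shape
(23, 23)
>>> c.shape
(5, 13)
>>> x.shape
(23, 23)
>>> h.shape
(23, 23)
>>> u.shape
(5, 13)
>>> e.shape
(23, 3, 5)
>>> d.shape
(23, 23)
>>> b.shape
(13, 23)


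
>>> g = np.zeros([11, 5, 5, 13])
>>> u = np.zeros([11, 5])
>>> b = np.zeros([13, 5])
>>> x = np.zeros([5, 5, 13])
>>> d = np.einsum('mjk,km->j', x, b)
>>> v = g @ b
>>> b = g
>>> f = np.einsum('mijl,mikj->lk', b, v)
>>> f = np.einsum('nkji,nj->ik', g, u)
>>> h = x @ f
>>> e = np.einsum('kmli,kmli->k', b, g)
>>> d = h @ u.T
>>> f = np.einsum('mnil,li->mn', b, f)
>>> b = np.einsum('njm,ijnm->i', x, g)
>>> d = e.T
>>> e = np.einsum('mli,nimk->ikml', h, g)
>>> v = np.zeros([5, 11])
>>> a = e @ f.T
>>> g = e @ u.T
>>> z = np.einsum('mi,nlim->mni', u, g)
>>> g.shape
(5, 13, 5, 11)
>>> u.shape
(11, 5)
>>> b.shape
(11,)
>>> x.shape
(5, 5, 13)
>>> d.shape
(11,)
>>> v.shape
(5, 11)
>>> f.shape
(11, 5)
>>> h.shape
(5, 5, 5)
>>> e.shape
(5, 13, 5, 5)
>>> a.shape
(5, 13, 5, 11)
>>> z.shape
(11, 5, 5)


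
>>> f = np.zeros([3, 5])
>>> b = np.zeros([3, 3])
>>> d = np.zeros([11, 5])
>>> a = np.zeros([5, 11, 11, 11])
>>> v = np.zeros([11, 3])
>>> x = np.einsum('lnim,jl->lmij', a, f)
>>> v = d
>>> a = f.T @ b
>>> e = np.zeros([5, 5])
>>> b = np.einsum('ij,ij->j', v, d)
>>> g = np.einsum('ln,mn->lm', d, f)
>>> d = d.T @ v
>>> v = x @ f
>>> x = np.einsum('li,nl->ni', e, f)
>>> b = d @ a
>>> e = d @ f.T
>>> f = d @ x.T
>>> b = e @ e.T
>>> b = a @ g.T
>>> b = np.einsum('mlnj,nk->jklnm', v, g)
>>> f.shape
(5, 3)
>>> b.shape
(5, 3, 11, 11, 5)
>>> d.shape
(5, 5)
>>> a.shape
(5, 3)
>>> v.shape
(5, 11, 11, 5)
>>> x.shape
(3, 5)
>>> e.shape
(5, 3)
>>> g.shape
(11, 3)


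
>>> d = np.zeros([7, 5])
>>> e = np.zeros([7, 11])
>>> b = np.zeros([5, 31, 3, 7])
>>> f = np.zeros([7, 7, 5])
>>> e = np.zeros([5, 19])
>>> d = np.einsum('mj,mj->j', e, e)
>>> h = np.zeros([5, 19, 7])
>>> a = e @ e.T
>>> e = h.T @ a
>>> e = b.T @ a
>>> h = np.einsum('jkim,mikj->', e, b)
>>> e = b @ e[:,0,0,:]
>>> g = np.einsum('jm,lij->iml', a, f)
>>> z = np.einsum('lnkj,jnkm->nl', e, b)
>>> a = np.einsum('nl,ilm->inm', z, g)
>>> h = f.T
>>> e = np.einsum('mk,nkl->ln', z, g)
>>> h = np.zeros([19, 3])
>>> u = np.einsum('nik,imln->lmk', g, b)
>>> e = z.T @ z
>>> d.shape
(19,)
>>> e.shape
(5, 5)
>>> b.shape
(5, 31, 3, 7)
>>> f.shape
(7, 7, 5)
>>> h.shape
(19, 3)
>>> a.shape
(7, 31, 7)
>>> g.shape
(7, 5, 7)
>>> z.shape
(31, 5)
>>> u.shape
(3, 31, 7)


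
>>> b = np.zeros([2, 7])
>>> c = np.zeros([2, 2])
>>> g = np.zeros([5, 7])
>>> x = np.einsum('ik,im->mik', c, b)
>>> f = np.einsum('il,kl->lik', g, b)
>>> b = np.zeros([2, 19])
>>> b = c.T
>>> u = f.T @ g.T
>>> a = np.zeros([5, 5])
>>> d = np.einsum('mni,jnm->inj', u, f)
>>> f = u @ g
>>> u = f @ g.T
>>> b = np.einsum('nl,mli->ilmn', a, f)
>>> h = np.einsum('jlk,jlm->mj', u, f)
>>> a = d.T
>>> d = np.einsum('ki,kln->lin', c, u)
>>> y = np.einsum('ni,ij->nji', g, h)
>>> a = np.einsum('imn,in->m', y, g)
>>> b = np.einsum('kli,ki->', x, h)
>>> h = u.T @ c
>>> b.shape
()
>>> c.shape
(2, 2)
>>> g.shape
(5, 7)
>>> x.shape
(7, 2, 2)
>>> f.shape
(2, 5, 7)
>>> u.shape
(2, 5, 5)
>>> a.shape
(2,)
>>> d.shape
(5, 2, 5)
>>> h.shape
(5, 5, 2)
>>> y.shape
(5, 2, 7)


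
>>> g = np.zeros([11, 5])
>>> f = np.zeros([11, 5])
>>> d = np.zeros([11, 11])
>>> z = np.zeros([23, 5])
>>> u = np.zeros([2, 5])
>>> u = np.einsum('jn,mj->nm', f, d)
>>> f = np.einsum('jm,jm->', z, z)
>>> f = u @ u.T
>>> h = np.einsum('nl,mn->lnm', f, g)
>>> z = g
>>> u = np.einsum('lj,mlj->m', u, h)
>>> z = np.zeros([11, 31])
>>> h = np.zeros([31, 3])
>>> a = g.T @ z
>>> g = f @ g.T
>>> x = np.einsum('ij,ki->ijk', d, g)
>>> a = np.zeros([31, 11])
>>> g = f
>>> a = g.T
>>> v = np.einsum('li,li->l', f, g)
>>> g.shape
(5, 5)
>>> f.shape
(5, 5)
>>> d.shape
(11, 11)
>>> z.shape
(11, 31)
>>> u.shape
(5,)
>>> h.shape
(31, 3)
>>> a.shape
(5, 5)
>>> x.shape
(11, 11, 5)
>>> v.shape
(5,)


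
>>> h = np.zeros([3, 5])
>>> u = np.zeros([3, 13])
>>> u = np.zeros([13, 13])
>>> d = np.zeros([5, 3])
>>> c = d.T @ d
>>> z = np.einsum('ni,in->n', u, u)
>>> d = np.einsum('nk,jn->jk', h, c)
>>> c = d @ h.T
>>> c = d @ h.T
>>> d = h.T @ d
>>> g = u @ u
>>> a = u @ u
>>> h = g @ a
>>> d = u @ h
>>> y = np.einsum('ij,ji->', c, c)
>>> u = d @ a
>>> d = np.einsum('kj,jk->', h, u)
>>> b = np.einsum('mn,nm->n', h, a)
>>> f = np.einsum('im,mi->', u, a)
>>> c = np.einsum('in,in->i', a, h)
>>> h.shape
(13, 13)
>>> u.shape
(13, 13)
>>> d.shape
()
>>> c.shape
(13,)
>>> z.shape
(13,)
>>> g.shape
(13, 13)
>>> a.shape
(13, 13)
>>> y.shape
()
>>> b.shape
(13,)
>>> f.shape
()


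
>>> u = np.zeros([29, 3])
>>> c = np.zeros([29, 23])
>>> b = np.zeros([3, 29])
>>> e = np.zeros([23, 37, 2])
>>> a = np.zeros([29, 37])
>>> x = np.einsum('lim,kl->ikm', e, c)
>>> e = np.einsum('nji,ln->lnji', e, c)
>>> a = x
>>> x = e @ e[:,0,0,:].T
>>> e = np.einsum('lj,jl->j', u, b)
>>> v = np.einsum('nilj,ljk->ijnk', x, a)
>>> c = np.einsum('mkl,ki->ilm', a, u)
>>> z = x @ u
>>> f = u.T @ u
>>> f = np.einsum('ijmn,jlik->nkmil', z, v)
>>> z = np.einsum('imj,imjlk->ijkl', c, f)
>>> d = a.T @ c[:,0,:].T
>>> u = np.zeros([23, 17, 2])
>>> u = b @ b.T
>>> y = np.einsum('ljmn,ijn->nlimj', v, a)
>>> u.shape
(3, 3)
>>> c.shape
(3, 2, 37)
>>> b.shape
(3, 29)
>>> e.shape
(3,)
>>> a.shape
(37, 29, 2)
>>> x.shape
(29, 23, 37, 29)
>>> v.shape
(23, 29, 29, 2)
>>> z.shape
(3, 37, 29, 29)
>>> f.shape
(3, 2, 37, 29, 29)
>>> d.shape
(2, 29, 3)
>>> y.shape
(2, 23, 37, 29, 29)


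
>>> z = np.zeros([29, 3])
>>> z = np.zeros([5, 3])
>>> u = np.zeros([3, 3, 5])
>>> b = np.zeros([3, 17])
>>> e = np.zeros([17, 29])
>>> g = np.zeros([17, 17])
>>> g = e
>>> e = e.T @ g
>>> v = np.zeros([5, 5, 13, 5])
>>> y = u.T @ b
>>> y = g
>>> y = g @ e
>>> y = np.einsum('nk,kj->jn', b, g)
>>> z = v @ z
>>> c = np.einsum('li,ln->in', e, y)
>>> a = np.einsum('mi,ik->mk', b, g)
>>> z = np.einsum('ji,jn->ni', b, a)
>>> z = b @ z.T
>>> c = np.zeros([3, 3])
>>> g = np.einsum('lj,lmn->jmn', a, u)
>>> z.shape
(3, 29)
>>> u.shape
(3, 3, 5)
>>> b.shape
(3, 17)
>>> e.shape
(29, 29)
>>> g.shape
(29, 3, 5)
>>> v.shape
(5, 5, 13, 5)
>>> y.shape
(29, 3)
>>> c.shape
(3, 3)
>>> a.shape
(3, 29)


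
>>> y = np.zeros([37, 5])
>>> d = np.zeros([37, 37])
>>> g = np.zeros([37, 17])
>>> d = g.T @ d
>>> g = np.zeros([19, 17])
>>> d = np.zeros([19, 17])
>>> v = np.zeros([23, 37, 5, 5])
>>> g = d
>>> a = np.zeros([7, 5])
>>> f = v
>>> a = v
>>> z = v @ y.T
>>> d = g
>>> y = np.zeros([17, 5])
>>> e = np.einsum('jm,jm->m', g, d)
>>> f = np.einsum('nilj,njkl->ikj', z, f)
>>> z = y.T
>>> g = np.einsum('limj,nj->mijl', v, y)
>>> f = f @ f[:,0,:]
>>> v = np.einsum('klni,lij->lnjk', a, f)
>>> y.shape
(17, 5)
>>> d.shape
(19, 17)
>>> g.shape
(5, 37, 5, 23)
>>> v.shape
(37, 5, 37, 23)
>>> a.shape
(23, 37, 5, 5)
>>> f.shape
(37, 5, 37)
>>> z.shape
(5, 17)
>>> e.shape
(17,)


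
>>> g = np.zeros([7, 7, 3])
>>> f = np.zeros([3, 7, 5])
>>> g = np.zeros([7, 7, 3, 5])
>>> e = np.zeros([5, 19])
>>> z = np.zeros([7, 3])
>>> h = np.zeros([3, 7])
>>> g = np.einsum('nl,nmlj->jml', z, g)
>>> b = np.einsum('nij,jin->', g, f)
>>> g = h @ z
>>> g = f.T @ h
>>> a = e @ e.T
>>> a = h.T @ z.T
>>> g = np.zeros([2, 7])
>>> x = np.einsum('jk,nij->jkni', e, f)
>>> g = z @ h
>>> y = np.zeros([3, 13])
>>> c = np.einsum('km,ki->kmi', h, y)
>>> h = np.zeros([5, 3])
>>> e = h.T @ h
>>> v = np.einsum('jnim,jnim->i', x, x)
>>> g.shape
(7, 7)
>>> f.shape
(3, 7, 5)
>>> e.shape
(3, 3)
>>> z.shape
(7, 3)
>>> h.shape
(5, 3)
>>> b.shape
()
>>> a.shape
(7, 7)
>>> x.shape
(5, 19, 3, 7)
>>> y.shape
(3, 13)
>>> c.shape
(3, 7, 13)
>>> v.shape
(3,)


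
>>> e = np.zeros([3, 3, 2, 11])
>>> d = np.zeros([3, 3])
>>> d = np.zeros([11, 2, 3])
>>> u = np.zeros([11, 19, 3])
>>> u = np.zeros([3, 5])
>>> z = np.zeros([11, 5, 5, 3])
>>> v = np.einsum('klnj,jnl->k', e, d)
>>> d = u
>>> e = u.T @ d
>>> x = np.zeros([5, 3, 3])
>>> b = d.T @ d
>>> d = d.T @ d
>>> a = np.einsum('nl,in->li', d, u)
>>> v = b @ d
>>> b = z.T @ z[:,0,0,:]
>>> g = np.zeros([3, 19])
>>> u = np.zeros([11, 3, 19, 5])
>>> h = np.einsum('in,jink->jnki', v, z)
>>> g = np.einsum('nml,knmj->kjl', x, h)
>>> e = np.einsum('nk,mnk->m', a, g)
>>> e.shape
(11,)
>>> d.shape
(5, 5)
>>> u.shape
(11, 3, 19, 5)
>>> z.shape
(11, 5, 5, 3)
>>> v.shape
(5, 5)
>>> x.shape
(5, 3, 3)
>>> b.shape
(3, 5, 5, 3)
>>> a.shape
(5, 3)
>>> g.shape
(11, 5, 3)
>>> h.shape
(11, 5, 3, 5)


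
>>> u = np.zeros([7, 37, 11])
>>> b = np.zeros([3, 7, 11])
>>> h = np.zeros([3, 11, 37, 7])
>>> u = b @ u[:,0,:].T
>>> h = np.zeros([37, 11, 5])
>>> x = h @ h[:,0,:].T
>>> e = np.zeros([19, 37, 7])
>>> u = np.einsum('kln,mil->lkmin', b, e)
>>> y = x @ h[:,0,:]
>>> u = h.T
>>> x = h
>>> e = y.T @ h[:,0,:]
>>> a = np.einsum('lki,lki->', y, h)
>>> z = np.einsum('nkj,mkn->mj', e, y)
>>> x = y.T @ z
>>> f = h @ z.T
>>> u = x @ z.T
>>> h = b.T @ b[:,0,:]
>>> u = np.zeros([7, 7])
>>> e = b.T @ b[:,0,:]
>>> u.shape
(7, 7)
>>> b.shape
(3, 7, 11)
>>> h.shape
(11, 7, 11)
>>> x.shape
(5, 11, 5)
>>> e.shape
(11, 7, 11)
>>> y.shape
(37, 11, 5)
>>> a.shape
()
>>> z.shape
(37, 5)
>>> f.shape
(37, 11, 37)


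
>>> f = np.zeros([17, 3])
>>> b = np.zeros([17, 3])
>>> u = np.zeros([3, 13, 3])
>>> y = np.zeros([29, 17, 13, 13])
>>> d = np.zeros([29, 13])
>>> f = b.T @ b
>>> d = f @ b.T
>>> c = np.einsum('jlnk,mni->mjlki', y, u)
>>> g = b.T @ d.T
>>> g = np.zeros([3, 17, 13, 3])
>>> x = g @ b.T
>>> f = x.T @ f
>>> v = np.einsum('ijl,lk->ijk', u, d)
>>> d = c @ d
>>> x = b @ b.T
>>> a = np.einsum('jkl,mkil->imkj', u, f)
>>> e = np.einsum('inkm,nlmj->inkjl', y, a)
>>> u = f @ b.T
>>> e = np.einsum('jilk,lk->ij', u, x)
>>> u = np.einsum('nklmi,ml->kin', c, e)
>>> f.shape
(17, 13, 17, 3)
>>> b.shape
(17, 3)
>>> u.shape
(29, 3, 3)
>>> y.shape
(29, 17, 13, 13)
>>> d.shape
(3, 29, 17, 13, 17)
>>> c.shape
(3, 29, 17, 13, 3)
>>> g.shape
(3, 17, 13, 3)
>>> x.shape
(17, 17)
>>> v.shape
(3, 13, 17)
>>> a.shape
(17, 17, 13, 3)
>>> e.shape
(13, 17)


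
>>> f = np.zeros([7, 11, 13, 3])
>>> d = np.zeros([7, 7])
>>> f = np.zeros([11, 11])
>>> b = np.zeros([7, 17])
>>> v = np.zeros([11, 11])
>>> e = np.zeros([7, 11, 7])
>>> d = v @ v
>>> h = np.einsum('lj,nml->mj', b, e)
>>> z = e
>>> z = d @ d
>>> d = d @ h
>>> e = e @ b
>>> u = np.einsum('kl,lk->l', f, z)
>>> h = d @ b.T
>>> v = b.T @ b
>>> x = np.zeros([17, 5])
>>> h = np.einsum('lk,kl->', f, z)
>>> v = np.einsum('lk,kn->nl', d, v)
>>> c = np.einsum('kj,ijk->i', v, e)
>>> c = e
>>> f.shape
(11, 11)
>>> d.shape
(11, 17)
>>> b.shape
(7, 17)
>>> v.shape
(17, 11)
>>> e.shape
(7, 11, 17)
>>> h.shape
()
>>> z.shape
(11, 11)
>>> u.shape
(11,)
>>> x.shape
(17, 5)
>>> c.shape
(7, 11, 17)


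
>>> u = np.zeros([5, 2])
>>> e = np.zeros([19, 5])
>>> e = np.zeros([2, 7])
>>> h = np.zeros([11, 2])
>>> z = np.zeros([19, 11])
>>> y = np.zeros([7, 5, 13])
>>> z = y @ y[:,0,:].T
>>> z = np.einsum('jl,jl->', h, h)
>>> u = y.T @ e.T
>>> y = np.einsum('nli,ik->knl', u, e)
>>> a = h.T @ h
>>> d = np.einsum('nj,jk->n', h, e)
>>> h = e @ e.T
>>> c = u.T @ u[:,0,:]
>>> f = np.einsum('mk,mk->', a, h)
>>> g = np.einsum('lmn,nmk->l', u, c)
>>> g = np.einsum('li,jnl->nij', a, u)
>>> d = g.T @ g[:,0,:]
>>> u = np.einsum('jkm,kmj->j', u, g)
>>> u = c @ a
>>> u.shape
(2, 5, 2)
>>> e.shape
(2, 7)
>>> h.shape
(2, 2)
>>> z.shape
()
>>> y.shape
(7, 13, 5)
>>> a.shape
(2, 2)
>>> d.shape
(13, 2, 13)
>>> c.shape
(2, 5, 2)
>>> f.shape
()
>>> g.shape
(5, 2, 13)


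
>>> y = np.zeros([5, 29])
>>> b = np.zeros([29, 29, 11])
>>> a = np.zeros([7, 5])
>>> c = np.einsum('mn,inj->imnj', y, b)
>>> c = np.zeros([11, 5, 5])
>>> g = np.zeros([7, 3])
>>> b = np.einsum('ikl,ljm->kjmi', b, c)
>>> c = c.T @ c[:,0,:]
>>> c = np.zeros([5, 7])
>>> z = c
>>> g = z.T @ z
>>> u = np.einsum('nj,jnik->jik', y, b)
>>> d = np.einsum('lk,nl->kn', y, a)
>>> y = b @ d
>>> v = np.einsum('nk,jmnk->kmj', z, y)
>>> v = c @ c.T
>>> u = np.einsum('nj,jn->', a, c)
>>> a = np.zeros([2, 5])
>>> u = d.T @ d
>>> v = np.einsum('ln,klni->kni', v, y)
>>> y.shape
(29, 5, 5, 7)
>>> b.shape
(29, 5, 5, 29)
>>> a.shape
(2, 5)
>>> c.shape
(5, 7)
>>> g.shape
(7, 7)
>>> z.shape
(5, 7)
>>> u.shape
(7, 7)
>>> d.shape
(29, 7)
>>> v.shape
(29, 5, 7)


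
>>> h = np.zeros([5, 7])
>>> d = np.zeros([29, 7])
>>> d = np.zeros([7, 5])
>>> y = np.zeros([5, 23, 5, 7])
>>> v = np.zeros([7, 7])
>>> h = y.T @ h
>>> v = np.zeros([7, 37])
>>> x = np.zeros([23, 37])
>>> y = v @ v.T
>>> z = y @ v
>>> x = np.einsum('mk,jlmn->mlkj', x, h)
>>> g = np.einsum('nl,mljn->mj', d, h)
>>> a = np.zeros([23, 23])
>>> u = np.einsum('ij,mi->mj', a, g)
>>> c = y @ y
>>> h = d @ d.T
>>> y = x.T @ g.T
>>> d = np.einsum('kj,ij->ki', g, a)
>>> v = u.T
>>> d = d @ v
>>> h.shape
(7, 7)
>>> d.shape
(7, 7)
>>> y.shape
(7, 37, 5, 7)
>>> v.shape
(23, 7)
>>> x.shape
(23, 5, 37, 7)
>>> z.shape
(7, 37)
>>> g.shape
(7, 23)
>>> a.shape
(23, 23)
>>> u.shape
(7, 23)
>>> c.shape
(7, 7)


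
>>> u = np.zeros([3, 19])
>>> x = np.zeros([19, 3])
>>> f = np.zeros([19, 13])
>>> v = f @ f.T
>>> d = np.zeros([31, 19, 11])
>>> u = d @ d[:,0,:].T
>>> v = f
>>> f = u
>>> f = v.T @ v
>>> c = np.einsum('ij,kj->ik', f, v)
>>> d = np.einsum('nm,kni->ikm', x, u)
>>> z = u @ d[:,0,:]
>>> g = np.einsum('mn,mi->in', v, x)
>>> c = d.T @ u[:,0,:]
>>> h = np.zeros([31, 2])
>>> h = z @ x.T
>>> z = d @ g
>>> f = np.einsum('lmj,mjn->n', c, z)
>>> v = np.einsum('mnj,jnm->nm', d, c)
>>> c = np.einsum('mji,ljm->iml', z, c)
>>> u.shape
(31, 19, 31)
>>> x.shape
(19, 3)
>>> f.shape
(13,)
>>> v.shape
(31, 31)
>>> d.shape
(31, 31, 3)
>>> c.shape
(13, 31, 3)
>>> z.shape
(31, 31, 13)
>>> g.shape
(3, 13)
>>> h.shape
(31, 19, 19)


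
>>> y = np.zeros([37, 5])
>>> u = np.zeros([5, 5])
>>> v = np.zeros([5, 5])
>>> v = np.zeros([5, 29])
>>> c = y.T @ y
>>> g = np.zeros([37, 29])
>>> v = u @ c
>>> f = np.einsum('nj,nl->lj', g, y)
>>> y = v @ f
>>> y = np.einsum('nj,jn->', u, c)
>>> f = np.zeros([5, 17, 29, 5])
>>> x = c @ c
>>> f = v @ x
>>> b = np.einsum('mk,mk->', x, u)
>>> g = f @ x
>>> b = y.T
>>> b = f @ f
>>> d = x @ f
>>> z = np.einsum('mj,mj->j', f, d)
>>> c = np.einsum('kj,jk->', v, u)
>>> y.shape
()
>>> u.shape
(5, 5)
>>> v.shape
(5, 5)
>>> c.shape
()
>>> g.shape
(5, 5)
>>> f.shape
(5, 5)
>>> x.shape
(5, 5)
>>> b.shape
(5, 5)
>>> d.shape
(5, 5)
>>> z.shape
(5,)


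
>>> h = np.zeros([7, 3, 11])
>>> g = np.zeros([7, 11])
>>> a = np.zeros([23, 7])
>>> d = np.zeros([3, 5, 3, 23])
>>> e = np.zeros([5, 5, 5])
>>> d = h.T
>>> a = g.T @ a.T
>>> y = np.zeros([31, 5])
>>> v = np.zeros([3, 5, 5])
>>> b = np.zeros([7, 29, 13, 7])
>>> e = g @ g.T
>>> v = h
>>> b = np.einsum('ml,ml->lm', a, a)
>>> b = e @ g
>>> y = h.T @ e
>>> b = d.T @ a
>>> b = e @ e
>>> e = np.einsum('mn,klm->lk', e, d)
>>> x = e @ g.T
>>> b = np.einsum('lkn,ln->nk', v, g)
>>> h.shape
(7, 3, 11)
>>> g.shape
(7, 11)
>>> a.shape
(11, 23)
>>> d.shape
(11, 3, 7)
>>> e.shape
(3, 11)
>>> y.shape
(11, 3, 7)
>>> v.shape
(7, 3, 11)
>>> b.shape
(11, 3)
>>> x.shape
(3, 7)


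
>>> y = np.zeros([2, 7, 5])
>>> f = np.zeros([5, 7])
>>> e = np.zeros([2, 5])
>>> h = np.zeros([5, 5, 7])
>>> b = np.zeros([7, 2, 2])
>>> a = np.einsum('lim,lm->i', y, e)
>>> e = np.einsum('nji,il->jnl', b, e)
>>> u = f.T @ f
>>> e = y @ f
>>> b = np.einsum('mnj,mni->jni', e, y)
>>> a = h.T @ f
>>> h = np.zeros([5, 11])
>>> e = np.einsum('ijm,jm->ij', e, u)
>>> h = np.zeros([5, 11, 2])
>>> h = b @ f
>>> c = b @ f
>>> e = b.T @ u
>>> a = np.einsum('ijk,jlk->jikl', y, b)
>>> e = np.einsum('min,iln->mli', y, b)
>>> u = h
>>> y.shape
(2, 7, 5)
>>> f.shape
(5, 7)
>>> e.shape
(2, 7, 7)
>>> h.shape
(7, 7, 7)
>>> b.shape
(7, 7, 5)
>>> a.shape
(7, 2, 5, 7)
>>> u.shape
(7, 7, 7)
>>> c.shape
(7, 7, 7)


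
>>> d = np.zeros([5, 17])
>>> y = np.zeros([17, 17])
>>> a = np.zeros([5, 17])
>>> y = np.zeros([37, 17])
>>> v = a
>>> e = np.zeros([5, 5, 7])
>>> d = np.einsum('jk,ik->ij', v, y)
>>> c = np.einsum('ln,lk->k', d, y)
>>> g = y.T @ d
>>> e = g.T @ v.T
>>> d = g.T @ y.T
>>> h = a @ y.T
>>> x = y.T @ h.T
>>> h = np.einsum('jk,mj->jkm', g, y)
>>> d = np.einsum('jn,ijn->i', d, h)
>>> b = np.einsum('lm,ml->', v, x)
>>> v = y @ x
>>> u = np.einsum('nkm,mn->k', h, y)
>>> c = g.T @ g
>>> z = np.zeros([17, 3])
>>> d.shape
(17,)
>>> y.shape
(37, 17)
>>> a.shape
(5, 17)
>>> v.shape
(37, 5)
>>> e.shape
(5, 5)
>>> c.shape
(5, 5)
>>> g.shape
(17, 5)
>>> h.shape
(17, 5, 37)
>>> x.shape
(17, 5)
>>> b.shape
()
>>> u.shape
(5,)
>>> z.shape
(17, 3)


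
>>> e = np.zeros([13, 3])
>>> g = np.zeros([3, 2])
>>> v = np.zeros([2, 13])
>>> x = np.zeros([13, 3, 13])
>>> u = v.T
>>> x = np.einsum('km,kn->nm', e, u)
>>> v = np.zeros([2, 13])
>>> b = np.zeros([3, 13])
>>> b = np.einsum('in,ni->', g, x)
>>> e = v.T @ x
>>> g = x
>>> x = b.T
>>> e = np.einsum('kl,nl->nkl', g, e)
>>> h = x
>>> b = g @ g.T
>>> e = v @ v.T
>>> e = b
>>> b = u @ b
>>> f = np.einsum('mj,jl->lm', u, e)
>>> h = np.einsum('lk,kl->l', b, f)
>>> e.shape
(2, 2)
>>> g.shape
(2, 3)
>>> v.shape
(2, 13)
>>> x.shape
()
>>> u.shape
(13, 2)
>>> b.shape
(13, 2)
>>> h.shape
(13,)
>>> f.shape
(2, 13)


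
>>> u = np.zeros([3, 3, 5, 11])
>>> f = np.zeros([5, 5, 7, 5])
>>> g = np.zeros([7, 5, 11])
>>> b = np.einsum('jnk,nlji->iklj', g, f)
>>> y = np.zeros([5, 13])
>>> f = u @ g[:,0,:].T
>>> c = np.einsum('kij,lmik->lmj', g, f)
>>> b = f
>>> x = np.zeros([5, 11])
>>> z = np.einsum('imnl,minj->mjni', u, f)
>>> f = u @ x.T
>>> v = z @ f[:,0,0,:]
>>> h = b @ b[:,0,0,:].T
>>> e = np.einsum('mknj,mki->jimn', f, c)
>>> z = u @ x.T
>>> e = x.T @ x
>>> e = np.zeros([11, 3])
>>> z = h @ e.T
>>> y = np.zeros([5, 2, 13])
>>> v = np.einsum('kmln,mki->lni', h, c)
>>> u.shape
(3, 3, 5, 11)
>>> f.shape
(3, 3, 5, 5)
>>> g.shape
(7, 5, 11)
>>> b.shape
(3, 3, 5, 7)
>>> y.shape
(5, 2, 13)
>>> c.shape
(3, 3, 11)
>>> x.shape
(5, 11)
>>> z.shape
(3, 3, 5, 11)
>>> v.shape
(5, 3, 11)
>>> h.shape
(3, 3, 5, 3)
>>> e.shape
(11, 3)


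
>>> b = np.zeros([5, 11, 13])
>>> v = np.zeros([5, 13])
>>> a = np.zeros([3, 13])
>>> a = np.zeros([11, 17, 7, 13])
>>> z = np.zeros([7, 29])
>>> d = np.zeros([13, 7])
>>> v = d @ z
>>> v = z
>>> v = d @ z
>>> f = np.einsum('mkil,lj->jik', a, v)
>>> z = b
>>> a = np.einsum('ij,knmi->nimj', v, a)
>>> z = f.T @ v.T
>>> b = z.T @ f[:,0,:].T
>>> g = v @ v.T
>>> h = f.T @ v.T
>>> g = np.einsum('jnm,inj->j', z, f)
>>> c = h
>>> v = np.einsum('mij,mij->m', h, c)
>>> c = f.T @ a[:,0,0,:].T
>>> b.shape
(13, 7, 29)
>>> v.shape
(17,)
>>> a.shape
(17, 13, 7, 29)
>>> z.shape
(17, 7, 13)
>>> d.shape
(13, 7)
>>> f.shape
(29, 7, 17)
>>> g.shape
(17,)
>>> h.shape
(17, 7, 13)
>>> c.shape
(17, 7, 17)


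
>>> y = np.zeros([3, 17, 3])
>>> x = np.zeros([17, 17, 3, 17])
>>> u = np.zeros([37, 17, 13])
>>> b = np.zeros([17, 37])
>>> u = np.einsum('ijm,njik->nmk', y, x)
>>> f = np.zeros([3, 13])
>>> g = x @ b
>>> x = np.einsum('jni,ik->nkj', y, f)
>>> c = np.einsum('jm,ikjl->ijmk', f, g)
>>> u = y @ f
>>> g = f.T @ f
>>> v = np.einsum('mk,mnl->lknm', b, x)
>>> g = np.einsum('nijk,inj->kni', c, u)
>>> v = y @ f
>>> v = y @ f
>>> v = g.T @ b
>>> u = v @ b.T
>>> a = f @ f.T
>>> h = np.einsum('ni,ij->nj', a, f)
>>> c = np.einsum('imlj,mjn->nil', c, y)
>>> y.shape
(3, 17, 3)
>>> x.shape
(17, 13, 3)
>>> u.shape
(3, 17, 17)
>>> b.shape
(17, 37)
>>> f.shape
(3, 13)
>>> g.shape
(17, 17, 3)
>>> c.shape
(3, 17, 13)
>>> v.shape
(3, 17, 37)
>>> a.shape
(3, 3)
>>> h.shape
(3, 13)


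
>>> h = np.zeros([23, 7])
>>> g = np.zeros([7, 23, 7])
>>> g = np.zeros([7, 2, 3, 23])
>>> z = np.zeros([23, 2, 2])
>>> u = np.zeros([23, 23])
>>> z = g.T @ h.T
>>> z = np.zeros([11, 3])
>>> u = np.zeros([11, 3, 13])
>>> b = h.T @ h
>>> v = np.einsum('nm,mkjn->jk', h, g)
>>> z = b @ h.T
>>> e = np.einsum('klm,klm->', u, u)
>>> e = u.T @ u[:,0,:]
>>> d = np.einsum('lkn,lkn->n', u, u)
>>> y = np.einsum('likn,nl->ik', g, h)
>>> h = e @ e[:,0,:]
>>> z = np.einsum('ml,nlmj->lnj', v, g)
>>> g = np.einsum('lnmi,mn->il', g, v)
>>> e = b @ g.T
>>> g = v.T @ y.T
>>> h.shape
(13, 3, 13)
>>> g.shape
(2, 2)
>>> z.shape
(2, 7, 23)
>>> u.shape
(11, 3, 13)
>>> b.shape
(7, 7)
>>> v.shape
(3, 2)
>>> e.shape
(7, 23)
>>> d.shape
(13,)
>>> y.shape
(2, 3)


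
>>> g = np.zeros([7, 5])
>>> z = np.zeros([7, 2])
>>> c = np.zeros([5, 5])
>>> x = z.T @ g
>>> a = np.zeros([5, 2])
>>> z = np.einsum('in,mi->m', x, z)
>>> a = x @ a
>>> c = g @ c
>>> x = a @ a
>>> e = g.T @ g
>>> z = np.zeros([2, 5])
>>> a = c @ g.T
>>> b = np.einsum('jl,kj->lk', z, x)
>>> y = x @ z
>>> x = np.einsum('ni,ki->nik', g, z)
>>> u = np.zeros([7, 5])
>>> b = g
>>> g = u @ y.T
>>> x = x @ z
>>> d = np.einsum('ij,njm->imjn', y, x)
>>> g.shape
(7, 2)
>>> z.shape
(2, 5)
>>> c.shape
(7, 5)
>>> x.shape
(7, 5, 5)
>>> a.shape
(7, 7)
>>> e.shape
(5, 5)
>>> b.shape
(7, 5)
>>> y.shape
(2, 5)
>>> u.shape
(7, 5)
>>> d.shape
(2, 5, 5, 7)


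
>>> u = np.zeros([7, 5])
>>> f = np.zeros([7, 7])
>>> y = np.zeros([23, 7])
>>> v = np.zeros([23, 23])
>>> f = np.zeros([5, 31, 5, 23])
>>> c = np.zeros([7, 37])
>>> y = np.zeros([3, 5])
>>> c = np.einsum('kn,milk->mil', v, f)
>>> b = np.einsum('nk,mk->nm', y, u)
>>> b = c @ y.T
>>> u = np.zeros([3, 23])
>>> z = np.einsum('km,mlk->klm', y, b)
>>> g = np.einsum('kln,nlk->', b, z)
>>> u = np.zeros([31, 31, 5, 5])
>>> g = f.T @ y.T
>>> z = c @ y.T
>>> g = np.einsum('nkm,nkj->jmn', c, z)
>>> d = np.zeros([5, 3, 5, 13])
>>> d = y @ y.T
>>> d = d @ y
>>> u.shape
(31, 31, 5, 5)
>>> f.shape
(5, 31, 5, 23)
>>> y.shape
(3, 5)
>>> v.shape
(23, 23)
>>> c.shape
(5, 31, 5)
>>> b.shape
(5, 31, 3)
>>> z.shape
(5, 31, 3)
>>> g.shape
(3, 5, 5)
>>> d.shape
(3, 5)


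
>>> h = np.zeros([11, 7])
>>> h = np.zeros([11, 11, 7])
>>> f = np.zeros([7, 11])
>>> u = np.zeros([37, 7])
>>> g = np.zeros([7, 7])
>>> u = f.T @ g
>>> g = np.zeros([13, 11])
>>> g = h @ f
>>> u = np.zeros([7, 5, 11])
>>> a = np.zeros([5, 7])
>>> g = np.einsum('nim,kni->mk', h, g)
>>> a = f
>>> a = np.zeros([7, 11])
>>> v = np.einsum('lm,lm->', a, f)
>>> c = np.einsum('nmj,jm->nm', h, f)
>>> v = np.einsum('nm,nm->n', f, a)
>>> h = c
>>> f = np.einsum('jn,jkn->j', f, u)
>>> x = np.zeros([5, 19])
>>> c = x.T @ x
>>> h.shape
(11, 11)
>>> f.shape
(7,)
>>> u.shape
(7, 5, 11)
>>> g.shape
(7, 11)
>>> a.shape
(7, 11)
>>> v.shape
(7,)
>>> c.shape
(19, 19)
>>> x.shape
(5, 19)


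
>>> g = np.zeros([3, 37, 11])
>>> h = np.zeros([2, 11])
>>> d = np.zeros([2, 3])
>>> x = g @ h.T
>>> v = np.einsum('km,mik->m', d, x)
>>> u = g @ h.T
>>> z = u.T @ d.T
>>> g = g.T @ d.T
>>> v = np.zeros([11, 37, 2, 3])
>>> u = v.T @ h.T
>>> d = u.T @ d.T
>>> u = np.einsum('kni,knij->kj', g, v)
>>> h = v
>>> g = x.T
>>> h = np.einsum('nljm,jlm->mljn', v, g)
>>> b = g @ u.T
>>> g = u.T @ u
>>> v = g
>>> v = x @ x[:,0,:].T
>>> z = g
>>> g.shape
(3, 3)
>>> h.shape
(3, 37, 2, 11)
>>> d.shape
(2, 37, 2, 2)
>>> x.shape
(3, 37, 2)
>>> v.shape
(3, 37, 3)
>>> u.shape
(11, 3)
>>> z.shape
(3, 3)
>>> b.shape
(2, 37, 11)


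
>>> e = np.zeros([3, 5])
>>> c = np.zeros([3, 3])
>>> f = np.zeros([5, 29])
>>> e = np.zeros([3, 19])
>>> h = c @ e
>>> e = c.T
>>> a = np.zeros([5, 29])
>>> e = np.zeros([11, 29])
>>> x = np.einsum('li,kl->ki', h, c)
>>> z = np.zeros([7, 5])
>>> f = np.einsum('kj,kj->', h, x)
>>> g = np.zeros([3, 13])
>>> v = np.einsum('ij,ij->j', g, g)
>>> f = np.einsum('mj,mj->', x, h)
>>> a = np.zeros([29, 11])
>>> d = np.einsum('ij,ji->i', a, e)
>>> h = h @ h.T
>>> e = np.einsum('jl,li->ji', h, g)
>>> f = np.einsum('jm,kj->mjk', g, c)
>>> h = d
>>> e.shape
(3, 13)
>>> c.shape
(3, 3)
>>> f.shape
(13, 3, 3)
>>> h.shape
(29,)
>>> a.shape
(29, 11)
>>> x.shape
(3, 19)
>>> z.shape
(7, 5)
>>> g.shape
(3, 13)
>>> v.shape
(13,)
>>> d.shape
(29,)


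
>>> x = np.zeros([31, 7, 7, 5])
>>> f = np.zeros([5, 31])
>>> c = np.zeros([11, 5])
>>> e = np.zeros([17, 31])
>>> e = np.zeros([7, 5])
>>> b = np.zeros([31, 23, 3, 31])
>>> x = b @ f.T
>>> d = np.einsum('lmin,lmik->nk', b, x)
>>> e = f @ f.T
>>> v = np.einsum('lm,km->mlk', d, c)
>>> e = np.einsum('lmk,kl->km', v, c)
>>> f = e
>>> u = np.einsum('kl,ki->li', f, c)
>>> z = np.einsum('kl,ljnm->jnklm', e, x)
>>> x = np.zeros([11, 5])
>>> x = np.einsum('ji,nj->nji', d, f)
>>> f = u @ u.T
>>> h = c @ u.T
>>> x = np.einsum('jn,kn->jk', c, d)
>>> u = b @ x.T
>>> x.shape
(11, 31)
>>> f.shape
(31, 31)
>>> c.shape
(11, 5)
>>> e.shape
(11, 31)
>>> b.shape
(31, 23, 3, 31)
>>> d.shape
(31, 5)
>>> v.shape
(5, 31, 11)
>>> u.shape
(31, 23, 3, 11)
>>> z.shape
(23, 3, 11, 31, 5)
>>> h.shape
(11, 31)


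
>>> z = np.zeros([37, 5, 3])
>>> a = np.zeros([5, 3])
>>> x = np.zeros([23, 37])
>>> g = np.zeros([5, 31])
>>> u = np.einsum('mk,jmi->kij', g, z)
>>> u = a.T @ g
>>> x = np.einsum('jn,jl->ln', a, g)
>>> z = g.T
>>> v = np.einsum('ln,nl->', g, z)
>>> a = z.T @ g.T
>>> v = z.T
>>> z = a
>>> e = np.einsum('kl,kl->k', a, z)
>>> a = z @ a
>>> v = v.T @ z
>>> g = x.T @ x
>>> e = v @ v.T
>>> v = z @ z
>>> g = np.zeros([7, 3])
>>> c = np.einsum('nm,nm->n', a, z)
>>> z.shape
(5, 5)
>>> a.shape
(5, 5)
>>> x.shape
(31, 3)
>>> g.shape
(7, 3)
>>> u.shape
(3, 31)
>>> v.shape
(5, 5)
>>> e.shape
(31, 31)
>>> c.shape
(5,)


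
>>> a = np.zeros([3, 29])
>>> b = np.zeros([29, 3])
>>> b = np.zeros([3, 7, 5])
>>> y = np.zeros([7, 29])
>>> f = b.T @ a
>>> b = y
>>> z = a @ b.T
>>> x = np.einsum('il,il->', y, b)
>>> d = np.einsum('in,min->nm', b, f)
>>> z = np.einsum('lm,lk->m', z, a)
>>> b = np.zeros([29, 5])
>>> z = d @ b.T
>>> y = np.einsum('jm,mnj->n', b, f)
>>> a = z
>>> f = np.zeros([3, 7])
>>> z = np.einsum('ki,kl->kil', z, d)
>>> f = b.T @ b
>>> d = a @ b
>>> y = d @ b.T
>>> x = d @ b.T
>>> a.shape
(29, 29)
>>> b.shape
(29, 5)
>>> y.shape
(29, 29)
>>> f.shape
(5, 5)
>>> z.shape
(29, 29, 5)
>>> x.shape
(29, 29)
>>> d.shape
(29, 5)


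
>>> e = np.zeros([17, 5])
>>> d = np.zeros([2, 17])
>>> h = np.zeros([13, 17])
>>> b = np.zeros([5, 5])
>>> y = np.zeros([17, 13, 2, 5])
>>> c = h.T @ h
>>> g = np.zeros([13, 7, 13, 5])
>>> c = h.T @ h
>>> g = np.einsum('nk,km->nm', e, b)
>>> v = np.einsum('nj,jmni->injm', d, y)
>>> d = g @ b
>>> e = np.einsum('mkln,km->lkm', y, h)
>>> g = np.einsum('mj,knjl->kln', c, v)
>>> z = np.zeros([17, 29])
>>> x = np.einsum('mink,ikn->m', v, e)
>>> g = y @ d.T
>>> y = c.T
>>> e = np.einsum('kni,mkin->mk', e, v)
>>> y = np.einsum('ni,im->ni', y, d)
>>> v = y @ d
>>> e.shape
(5, 2)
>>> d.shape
(17, 5)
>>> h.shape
(13, 17)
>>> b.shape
(5, 5)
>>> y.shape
(17, 17)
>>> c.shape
(17, 17)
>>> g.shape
(17, 13, 2, 17)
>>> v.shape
(17, 5)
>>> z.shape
(17, 29)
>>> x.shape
(5,)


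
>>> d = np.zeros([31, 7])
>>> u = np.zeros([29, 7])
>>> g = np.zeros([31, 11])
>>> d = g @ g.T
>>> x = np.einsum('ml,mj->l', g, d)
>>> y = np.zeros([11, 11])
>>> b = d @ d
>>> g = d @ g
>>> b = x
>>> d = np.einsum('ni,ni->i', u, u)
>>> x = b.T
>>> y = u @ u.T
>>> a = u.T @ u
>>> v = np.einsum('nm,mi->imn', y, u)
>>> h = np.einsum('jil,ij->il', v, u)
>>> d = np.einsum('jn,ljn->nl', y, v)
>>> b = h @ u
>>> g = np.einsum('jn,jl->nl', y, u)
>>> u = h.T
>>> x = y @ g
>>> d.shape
(29, 7)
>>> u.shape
(29, 29)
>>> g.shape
(29, 7)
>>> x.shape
(29, 7)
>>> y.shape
(29, 29)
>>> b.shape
(29, 7)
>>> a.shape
(7, 7)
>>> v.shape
(7, 29, 29)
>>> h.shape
(29, 29)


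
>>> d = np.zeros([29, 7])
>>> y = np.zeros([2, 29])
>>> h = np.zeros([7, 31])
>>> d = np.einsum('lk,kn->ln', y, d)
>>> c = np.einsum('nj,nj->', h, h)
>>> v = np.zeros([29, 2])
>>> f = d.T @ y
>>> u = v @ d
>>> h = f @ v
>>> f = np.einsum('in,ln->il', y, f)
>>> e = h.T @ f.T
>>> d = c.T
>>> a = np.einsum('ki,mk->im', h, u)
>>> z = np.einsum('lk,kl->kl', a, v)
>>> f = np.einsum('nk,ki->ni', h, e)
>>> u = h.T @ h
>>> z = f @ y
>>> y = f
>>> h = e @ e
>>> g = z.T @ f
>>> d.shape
()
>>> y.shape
(7, 2)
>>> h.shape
(2, 2)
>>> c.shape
()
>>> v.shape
(29, 2)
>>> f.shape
(7, 2)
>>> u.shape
(2, 2)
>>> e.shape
(2, 2)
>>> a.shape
(2, 29)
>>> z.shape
(7, 29)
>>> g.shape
(29, 2)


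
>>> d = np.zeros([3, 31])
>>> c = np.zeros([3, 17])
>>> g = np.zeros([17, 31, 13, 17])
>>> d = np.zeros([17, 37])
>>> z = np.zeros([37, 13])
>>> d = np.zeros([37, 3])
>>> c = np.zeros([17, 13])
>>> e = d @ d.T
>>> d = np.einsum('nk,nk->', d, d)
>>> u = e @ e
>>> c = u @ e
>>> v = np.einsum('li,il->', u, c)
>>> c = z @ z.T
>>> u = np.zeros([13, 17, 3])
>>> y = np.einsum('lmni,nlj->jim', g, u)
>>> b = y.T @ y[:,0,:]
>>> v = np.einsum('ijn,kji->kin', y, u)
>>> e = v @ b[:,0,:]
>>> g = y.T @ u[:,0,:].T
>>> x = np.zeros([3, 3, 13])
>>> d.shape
()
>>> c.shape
(37, 37)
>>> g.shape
(31, 17, 13)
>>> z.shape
(37, 13)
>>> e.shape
(13, 3, 31)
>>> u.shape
(13, 17, 3)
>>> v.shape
(13, 3, 31)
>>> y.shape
(3, 17, 31)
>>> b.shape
(31, 17, 31)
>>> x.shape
(3, 3, 13)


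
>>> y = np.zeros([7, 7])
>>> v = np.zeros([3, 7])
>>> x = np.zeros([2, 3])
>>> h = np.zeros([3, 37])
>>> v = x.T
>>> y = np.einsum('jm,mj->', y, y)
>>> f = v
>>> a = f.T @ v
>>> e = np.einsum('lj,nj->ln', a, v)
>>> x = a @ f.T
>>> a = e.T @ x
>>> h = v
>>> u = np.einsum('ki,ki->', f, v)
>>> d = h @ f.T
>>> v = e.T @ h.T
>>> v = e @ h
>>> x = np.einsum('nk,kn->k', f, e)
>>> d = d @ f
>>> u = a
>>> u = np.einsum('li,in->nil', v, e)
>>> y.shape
()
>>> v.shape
(2, 2)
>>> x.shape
(2,)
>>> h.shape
(3, 2)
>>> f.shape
(3, 2)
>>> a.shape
(3, 3)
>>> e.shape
(2, 3)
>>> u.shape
(3, 2, 2)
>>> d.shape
(3, 2)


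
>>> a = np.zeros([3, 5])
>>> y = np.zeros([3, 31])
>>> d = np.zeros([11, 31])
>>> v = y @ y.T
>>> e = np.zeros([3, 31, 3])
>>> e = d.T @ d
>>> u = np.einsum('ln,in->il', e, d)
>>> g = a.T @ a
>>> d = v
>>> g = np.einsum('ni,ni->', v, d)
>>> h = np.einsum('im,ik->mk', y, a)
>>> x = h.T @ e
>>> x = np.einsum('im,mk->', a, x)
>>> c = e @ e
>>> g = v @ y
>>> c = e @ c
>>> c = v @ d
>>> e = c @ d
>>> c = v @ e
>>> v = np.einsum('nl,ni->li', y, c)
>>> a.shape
(3, 5)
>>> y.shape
(3, 31)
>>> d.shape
(3, 3)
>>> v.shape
(31, 3)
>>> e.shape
(3, 3)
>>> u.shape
(11, 31)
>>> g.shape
(3, 31)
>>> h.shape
(31, 5)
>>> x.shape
()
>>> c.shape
(3, 3)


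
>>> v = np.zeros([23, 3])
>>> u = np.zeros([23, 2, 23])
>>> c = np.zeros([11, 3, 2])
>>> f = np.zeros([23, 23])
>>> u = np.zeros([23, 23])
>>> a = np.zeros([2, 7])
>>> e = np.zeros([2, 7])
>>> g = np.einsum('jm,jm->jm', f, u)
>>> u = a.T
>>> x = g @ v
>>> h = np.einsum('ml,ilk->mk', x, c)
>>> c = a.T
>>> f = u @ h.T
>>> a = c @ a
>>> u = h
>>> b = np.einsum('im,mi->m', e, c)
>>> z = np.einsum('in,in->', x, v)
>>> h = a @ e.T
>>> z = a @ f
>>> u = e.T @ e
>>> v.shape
(23, 3)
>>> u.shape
(7, 7)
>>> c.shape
(7, 2)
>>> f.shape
(7, 23)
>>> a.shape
(7, 7)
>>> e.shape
(2, 7)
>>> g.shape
(23, 23)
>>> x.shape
(23, 3)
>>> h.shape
(7, 2)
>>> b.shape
(7,)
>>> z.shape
(7, 23)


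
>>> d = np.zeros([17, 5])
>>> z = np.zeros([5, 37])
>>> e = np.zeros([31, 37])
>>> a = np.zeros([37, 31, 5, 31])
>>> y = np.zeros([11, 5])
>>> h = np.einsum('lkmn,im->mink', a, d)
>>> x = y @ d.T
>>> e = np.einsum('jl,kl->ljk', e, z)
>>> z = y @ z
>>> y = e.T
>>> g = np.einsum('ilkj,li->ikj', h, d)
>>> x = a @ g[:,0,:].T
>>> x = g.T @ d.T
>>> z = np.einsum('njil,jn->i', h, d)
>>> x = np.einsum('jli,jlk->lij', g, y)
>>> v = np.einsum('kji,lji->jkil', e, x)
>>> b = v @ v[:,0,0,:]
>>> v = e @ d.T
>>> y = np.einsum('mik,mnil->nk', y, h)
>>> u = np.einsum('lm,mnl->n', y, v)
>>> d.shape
(17, 5)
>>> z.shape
(31,)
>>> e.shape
(37, 31, 5)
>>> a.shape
(37, 31, 5, 31)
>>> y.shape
(17, 37)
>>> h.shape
(5, 17, 31, 31)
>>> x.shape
(31, 31, 5)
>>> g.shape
(5, 31, 31)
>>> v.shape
(37, 31, 17)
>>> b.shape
(31, 37, 5, 31)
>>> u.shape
(31,)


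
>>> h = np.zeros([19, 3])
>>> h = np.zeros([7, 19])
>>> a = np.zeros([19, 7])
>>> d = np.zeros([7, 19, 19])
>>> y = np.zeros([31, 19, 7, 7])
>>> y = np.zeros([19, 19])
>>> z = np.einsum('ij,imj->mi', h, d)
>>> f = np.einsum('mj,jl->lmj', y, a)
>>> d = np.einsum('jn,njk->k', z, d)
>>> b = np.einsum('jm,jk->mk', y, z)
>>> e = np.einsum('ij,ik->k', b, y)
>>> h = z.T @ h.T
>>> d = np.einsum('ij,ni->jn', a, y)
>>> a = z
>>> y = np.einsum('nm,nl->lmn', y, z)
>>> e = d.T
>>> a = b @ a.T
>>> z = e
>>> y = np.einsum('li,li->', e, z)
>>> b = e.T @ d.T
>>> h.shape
(7, 7)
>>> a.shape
(19, 19)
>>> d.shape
(7, 19)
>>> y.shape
()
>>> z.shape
(19, 7)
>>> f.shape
(7, 19, 19)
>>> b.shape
(7, 7)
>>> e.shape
(19, 7)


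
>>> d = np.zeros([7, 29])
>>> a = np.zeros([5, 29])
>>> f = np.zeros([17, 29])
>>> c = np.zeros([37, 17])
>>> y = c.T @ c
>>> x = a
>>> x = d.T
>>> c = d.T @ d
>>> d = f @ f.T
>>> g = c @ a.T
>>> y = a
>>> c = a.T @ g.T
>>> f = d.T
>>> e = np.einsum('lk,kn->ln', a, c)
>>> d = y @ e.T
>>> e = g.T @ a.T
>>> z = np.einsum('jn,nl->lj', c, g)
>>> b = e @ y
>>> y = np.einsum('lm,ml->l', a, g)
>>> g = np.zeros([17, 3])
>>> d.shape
(5, 5)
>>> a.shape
(5, 29)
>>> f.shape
(17, 17)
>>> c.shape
(29, 29)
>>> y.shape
(5,)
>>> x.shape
(29, 7)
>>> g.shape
(17, 3)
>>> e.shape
(5, 5)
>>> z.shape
(5, 29)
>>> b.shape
(5, 29)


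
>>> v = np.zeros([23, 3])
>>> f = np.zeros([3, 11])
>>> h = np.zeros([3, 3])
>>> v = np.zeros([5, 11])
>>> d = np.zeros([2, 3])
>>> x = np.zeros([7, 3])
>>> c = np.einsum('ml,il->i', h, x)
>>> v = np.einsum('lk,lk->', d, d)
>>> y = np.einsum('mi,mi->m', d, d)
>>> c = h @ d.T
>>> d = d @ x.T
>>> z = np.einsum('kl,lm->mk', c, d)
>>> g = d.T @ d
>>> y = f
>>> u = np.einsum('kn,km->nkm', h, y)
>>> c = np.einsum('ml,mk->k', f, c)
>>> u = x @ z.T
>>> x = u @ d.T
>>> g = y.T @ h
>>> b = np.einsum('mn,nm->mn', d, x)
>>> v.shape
()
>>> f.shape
(3, 11)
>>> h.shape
(3, 3)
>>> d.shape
(2, 7)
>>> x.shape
(7, 2)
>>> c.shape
(2,)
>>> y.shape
(3, 11)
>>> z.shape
(7, 3)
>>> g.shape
(11, 3)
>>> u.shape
(7, 7)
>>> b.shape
(2, 7)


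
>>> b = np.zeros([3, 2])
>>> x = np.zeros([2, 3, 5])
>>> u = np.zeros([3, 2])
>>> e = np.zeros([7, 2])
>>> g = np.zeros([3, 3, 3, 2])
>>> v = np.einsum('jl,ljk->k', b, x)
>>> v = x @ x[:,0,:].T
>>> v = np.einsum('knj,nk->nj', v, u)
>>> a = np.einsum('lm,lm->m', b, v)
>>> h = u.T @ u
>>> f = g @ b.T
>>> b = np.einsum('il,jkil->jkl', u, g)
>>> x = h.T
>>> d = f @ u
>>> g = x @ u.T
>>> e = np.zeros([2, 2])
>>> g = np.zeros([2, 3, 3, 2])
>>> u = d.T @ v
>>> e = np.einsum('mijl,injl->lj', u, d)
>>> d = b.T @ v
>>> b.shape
(3, 3, 2)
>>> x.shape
(2, 2)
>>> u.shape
(2, 3, 3, 2)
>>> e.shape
(2, 3)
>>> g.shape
(2, 3, 3, 2)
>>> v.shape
(3, 2)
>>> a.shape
(2,)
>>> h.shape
(2, 2)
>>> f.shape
(3, 3, 3, 3)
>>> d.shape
(2, 3, 2)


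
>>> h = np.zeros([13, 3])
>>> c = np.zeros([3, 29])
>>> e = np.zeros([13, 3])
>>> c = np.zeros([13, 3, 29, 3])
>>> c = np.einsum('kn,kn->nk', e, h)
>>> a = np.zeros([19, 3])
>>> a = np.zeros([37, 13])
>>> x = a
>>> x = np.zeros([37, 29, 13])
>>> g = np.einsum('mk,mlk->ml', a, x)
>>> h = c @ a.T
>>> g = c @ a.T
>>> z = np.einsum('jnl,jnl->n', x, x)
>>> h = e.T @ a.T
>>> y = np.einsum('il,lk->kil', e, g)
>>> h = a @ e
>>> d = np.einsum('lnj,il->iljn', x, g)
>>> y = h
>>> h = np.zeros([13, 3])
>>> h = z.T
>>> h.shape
(29,)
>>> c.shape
(3, 13)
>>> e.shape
(13, 3)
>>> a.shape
(37, 13)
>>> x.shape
(37, 29, 13)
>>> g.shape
(3, 37)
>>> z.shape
(29,)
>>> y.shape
(37, 3)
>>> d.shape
(3, 37, 13, 29)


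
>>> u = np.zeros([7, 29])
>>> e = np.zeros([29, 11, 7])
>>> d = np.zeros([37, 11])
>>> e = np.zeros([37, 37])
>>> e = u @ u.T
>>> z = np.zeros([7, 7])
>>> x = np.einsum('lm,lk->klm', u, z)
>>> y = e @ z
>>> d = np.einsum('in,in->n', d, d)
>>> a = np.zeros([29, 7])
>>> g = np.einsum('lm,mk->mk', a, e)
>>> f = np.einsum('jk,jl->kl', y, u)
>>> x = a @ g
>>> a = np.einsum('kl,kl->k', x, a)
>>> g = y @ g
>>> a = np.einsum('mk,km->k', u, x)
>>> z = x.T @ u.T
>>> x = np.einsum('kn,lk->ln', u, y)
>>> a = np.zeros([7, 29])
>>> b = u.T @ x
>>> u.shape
(7, 29)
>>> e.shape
(7, 7)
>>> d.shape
(11,)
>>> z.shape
(7, 7)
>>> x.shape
(7, 29)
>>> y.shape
(7, 7)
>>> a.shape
(7, 29)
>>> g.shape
(7, 7)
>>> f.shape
(7, 29)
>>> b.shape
(29, 29)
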